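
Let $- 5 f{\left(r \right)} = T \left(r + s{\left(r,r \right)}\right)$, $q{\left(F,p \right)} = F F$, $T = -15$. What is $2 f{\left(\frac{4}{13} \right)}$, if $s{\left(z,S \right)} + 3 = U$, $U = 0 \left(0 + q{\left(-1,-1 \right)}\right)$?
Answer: $- \frac{210}{13} \approx -16.154$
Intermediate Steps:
$q{\left(F,p \right)} = F^{2}$
$U = 0$ ($U = 0 \left(0 + \left(-1\right)^{2}\right) = 0 \left(0 + 1\right) = 0 \cdot 1 = 0$)
$s{\left(z,S \right)} = -3$ ($s{\left(z,S \right)} = -3 + 0 = -3$)
$f{\left(r \right)} = -9 + 3 r$ ($f{\left(r \right)} = - \frac{\left(-15\right) \left(r - 3\right)}{5} = - \frac{\left(-15\right) \left(-3 + r\right)}{5} = - \frac{45 - 15 r}{5} = -9 + 3 r$)
$2 f{\left(\frac{4}{13} \right)} = 2 \left(-9 + 3 \cdot \frac{4}{13}\right) = 2 \left(-9 + \frac{12}{13}\right) = 2 \left(- \frac{105}{13}\right) = - \frac{210}{13}$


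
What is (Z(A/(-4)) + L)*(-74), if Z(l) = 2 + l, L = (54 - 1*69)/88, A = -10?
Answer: -14097/44 ≈ -320.39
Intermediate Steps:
L = -15/88 (L = (54 - 69)*(1/88) = -15*1/88 = -15/88 ≈ -0.17045)
(Z(A/(-4)) + L)*(-74) = ((2 - 10/(-4)) - 15/88)*(-74) = ((2 - 10*(-¼)) - 15/88)*(-74) = ((2 + 5/2) - 15/88)*(-74) = (9/2 - 15/88)*(-74) = (381/88)*(-74) = -14097/44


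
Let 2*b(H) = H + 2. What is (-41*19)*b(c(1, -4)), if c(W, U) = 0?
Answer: -779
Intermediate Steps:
b(H) = 1 + H/2 (b(H) = (H + 2)/2 = (2 + H)/2 = 1 + H/2)
(-41*19)*b(c(1, -4)) = (-41*19)*(1 + (1/2)*0) = -779*(1 + 0) = -779*1 = -779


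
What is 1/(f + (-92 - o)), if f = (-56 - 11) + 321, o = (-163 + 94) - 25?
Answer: 1/256 ≈ 0.0039063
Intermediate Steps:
o = -94 (o = -69 - 25 = -94)
f = 254 (f = -67 + 321 = 254)
1/(f + (-92 - o)) = 1/(254 + (-92 - 1*(-94))) = 1/(254 + (-92 + 94)) = 1/(254 + 2) = 1/256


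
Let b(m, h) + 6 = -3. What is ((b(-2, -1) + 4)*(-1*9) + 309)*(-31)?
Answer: -10974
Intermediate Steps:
b(m, h) = -9 (b(m, h) = -6 - 3 = -9)
((b(-2, -1) + 4)*(-1*9) + 309)*(-31) = ((-9 + 4)*(-1*9) + 309)*(-31) = (-5*(-9) + 309)*(-31) = (45 + 309)*(-31) = 354*(-31) = -10974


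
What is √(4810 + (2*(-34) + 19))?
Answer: 69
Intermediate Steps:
√(4810 + (2*(-34) + 19)) = √(4810 + (-68 + 19)) = √(4810 - 49) = √4761 = 69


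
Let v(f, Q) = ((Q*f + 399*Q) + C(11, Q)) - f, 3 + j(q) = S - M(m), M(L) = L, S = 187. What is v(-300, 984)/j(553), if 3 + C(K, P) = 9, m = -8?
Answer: 16287/32 ≈ 508.97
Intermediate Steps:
C(K, P) = 6 (C(K, P) = -3 + 9 = 6)
j(q) = 192 (j(q) = -3 + (187 - 1*(-8)) = -3 + (187 + 8) = -3 + 195 = 192)
v(f, Q) = 6 - f + 399*Q + Q*f (v(f, Q) = ((Q*f + 399*Q) + 6) - f = ((399*Q + Q*f) + 6) - f = (6 + 399*Q + Q*f) - f = 6 - f + 399*Q + Q*f)
v(-300, 984)/j(553) = (6 - 1*(-300) + 399*984 + 984*(-300))/192 = (6 + 300 + 392616 - 295200)*(1/192) = 97722*(1/192) = 16287/32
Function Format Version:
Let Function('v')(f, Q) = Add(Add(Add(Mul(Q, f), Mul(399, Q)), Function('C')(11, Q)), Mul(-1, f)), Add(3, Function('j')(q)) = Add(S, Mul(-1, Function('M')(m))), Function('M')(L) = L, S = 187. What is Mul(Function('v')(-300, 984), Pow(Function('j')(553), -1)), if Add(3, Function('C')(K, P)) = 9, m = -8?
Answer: Rational(16287, 32) ≈ 508.97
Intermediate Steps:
Function('C')(K, P) = 6 (Function('C')(K, P) = Add(-3, 9) = 6)
Function('j')(q) = 192 (Function('j')(q) = Add(-3, Add(187, Mul(-1, -8))) = Add(-3, Add(187, 8)) = Add(-3, 195) = 192)
Function('v')(f, Q) = Add(6, Mul(-1, f), Mul(399, Q), Mul(Q, f)) (Function('v')(f, Q) = Add(Add(Add(Mul(Q, f), Mul(399, Q)), 6), Mul(-1, f)) = Add(Add(Add(Mul(399, Q), Mul(Q, f)), 6), Mul(-1, f)) = Add(Add(6, Mul(399, Q), Mul(Q, f)), Mul(-1, f)) = Add(6, Mul(-1, f), Mul(399, Q), Mul(Q, f)))
Mul(Function('v')(-300, 984), Pow(Function('j')(553), -1)) = Mul(Add(6, Mul(-1, -300), Mul(399, 984), Mul(984, -300)), Pow(192, -1)) = Mul(Add(6, 300, 392616, -295200), Rational(1, 192)) = Mul(97722, Rational(1, 192)) = Rational(16287, 32)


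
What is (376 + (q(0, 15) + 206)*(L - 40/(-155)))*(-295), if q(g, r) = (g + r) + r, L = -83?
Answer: 175136780/31 ≈ 5.6496e+6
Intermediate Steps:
q(g, r) = g + 2*r
(376 + (q(0, 15) + 206)*(L - 40/(-155)))*(-295) = (376 + ((0 + 2*15) + 206)*(-83 - 40/(-155)))*(-295) = (376 + ((0 + 30) + 206)*(-83 - 40*(-1/155)))*(-295) = (376 + (30 + 206)*(-83 + 8/31))*(-295) = (376 + 236*(-2565/31))*(-295) = (376 - 605340/31)*(-295) = -593684/31*(-295) = 175136780/31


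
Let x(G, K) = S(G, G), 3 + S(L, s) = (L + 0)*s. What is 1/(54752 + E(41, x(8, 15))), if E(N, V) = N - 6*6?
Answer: 1/54757 ≈ 1.8263e-5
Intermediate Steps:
S(L, s) = -3 + L*s (S(L, s) = -3 + (L + 0)*s = -3 + L*s)
x(G, K) = -3 + G**2 (x(G, K) = -3 + G*G = -3 + G**2)
E(N, V) = -36 + N (E(N, V) = N - 36 = -36 + N)
1/(54752 + E(41, x(8, 15))) = 1/(54752 + (-36 + 41)) = 1/(54752 + 5) = 1/54757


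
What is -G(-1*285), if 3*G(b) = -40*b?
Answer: -3800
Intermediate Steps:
G(b) = -40*b/3 (G(b) = (-40*b)/3 = -40*b/3)
-G(-1*285) = -(-40)*(-1*285)/3 = -(-40)*(-285)/3 = -1*3800 = -3800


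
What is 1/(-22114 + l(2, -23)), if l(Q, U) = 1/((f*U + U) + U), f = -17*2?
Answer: -736/16275903 ≈ -4.5220e-5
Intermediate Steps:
f = -34
l(Q, U) = -1/(32*U) (l(Q, U) = 1/((-34*U + U) + U) = 1/(-33*U + U) = 1/(-32*U) = -1/(32*U))
1/(-22114 + l(2, -23)) = 1/(-22114 - 1/32/(-23)) = 1/(-22114 - 1/32*(-1/23)) = 1/(-22114 + 1/736) = 1/(-16275903/736) = -736/16275903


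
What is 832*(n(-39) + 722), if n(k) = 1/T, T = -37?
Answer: 22225216/37 ≈ 6.0068e+5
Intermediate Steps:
n(k) = -1/37 (n(k) = 1/(-37) = -1/37)
832*(n(-39) + 722) = 832*(-1/37 + 722) = 832*(26713/37) = 22225216/37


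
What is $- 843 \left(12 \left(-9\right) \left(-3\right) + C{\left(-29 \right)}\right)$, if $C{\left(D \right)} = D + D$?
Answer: $-224238$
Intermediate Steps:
$C{\left(D \right)} = 2 D$
$- 843 \left(12 \left(-9\right) \left(-3\right) + C{\left(-29 \right)}\right) = - 843 \left(12 \left(-9\right) \left(-3\right) + 2 \left(-29\right)\right) = - 843 \left(\left(-108\right) \left(-3\right) - 58\right) = - 843 \left(324 - 58\right) = \left(-843\right) 266 = -224238$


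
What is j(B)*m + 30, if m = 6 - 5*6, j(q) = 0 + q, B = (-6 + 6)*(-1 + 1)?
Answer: 30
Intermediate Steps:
B = 0 (B = 0*0 = 0)
j(q) = q
m = -24 (m = 6 - 1*30 = 6 - 30 = -24)
j(B)*m + 30 = 0*(-24) + 30 = 0 + 30 = 30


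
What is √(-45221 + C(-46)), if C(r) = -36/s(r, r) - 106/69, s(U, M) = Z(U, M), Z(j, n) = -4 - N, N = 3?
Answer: I*√10548720483/483 ≈ 212.64*I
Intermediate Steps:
Z(j, n) = -7 (Z(j, n) = -4 - 1*3 = -4 - 3 = -7)
s(U, M) = -7
C(r) = 1742/483 (C(r) = -36/(-7) - 106/69 = -36*(-⅐) - 106*1/69 = 36/7 - 106/69 = 1742/483)
√(-45221 + C(-46)) = √(-45221 + 1742/483) = √(-21840001/483) = I*√10548720483/483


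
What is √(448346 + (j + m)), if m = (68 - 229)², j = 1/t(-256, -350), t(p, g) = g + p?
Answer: √174167915406/606 ≈ 688.67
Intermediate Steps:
j = -1/606 (j = 1/(-350 - 256) = 1/(-606) = -1/606 ≈ -0.0016502)
m = 25921 (m = (-161)² = 25921)
√(448346 + (j + m)) = √(448346 + (-1/606 + 25921)) = √(448346 + 15708125/606) = √(287405801/606) = √174167915406/606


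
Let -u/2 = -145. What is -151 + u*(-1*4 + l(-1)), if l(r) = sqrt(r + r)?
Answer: -1311 + 290*I*sqrt(2) ≈ -1311.0 + 410.12*I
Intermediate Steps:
u = 290 (u = -2*(-145) = 290)
l(r) = sqrt(2)*sqrt(r) (l(r) = sqrt(2*r) = sqrt(2)*sqrt(r))
-151 + u*(-1*4 + l(-1)) = -151 + 290*(-1*4 + sqrt(2)*sqrt(-1)) = -151 + 290*(-4 + sqrt(2)*I) = -151 + 290*(-4 + I*sqrt(2)) = -151 + (-1160 + 290*I*sqrt(2)) = -1311 + 290*I*sqrt(2)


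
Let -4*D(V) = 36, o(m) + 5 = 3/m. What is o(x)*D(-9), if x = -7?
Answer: 342/7 ≈ 48.857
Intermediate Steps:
o(m) = -5 + 3/m
D(V) = -9 (D(V) = -1/4*36 = -9)
o(x)*D(-9) = (-5 + 3/(-7))*(-9) = (-5 + 3*(-1/7))*(-9) = (-5 - 3/7)*(-9) = -38/7*(-9) = 342/7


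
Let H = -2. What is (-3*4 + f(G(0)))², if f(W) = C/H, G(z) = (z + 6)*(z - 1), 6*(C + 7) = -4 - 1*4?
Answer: 2209/36 ≈ 61.361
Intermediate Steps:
C = -25/3 (C = -7 + (-4 - 1*4)/6 = -7 + (-4 - 4)/6 = -7 + (⅙)*(-8) = -7 - 4/3 = -25/3 ≈ -8.3333)
G(z) = (-1 + z)*(6 + z) (G(z) = (6 + z)*(-1 + z) = (-1 + z)*(6 + z))
f(W) = 25/6 (f(W) = -25/3/(-2) = -25/3*(-½) = 25/6)
(-3*4 + f(G(0)))² = (-3*4 + 25/6)² = (-12 + 25/6)² = (-47/6)² = 2209/36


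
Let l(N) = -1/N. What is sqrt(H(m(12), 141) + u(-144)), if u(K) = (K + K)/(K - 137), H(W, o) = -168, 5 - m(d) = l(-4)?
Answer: 2*I*sqrt(3296130)/281 ≈ 12.922*I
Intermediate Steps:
m(d) = 19/4 (m(d) = 5 - (-1)/(-4) = 5 - (-1)*(-1)/4 = 5 - 1*1/4 = 5 - 1/4 = 19/4)
u(K) = 2*K/(-137 + K) (u(K) = (2*K)/(-137 + K) = 2*K/(-137 + K))
sqrt(H(m(12), 141) + u(-144)) = sqrt(-168 + 2*(-144)/(-137 - 144)) = sqrt(-168 + 2*(-144)/(-281)) = sqrt(-168 + 2*(-144)*(-1/281)) = sqrt(-168 + 288/281) = sqrt(-46920/281) = 2*I*sqrt(3296130)/281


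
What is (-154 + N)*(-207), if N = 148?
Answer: 1242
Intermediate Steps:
(-154 + N)*(-207) = (-154 + 148)*(-207) = -6*(-207) = 1242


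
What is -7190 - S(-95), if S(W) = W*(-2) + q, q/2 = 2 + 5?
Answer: -7394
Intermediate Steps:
q = 14 (q = 2*(2 + 5) = 2*7 = 14)
S(W) = 14 - 2*W (S(W) = W*(-2) + 14 = -2*W + 14 = 14 - 2*W)
-7190 - S(-95) = -7190 - (14 - 2*(-95)) = -7190 - (14 + 190) = -7190 - 1*204 = -7190 - 204 = -7394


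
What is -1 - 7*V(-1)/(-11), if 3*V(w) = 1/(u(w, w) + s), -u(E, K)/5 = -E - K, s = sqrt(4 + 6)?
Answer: -304/297 - 7*sqrt(10)/2970 ≈ -1.0310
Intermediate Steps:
s = sqrt(10) ≈ 3.1623
u(E, K) = 5*E + 5*K (u(E, K) = -5*(-E - K) = 5*E + 5*K)
V(w) = 1/(3*(sqrt(10) + 10*w)) (V(w) = 1/(3*((5*w + 5*w) + sqrt(10))) = 1/(3*(10*w + sqrt(10))) = 1/(3*(sqrt(10) + 10*w)))
-1 - 7*V(-1)/(-11) = -1 - 7*1/(3*(sqrt(10) + 10*(-1)))/(-11) = -1 - 7*1/(3*(sqrt(10) - 10))*(-1)/11 = -1 - 7*1/(3*(-10 + sqrt(10)))*(-1)/11 = -1 - (-7)/(33*(-10 + sqrt(10))) = -1 + 7/(33*(-10 + sqrt(10)))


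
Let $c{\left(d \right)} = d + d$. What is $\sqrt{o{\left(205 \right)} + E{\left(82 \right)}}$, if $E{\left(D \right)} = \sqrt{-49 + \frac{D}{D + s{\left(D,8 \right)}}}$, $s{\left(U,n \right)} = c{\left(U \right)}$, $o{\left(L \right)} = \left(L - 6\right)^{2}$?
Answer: $\frac{\sqrt{356409 + 3 i \sqrt{438}}}{3} \approx 199.0 + 0.017528 i$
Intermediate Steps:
$o{\left(L \right)} = \left(-6 + L\right)^{2}$
$c{\left(d \right)} = 2 d$
$s{\left(U,n \right)} = 2 U$
$E{\left(D \right)} = \frac{i \sqrt{438}}{3}$ ($E{\left(D \right)} = \sqrt{-49 + \frac{D}{D + 2 D}} = \sqrt{-49 + \frac{D}{3 D}} = \sqrt{-49 + \frac{1}{3 D} D} = \sqrt{-49 + \frac{1}{3}} = \sqrt{- \frac{146}{3}} = \frac{i \sqrt{438}}{3}$)
$\sqrt{o{\left(205 \right)} + E{\left(82 \right)}} = \sqrt{\left(-6 + 205\right)^{2} + \frac{i \sqrt{438}}{3}} = \sqrt{199^{2} + \frac{i \sqrt{438}}{3}} = \sqrt{39601 + \frac{i \sqrt{438}}{3}}$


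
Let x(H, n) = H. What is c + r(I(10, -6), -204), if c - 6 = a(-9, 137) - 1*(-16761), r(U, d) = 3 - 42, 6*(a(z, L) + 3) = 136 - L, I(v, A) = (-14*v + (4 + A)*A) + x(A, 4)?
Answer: 100349/6 ≈ 16725.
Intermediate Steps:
I(v, A) = A - 14*v + A*(4 + A) (I(v, A) = (-14*v + (4 + A)*A) + A = (-14*v + A*(4 + A)) + A = A - 14*v + A*(4 + A))
a(z, L) = 59/3 - L/6 (a(z, L) = -3 + (136 - L)/6 = -3 + (68/3 - L/6) = 59/3 - L/6)
r(U, d) = -39
c = 100583/6 (c = 6 + ((59/3 - ⅙*137) - 1*(-16761)) = 6 + ((59/3 - 137/6) + 16761) = 6 + (-19/6 + 16761) = 6 + 100547/6 = 100583/6 ≈ 16764.)
c + r(I(10, -6), -204) = 100583/6 - 39 = 100349/6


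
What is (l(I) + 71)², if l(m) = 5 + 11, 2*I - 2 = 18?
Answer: 7569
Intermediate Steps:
I = 10 (I = 1 + (½)*18 = 1 + 9 = 10)
l(m) = 16
(l(I) + 71)² = (16 + 71)² = 87² = 7569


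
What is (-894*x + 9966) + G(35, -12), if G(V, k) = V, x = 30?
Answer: -16819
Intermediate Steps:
(-894*x + 9966) + G(35, -12) = (-894*30 + 9966) + 35 = (-26820 + 9966) + 35 = -16854 + 35 = -16819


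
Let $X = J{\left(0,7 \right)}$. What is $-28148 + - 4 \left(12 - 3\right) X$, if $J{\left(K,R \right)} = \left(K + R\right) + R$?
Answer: $-28652$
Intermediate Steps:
$J{\left(K,R \right)} = K + 2 R$
$X = 14$ ($X = 0 + 2 \cdot 7 = 0 + 14 = 14$)
$-28148 + - 4 \left(12 - 3\right) X = -28148 + - 4 \left(12 - 3\right) 14 = -28148 + \left(-4\right) 9 \cdot 14 = -28148 - 504 = -28652$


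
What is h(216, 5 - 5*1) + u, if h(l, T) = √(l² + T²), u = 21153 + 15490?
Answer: 36859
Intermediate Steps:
u = 36643
h(l, T) = √(T² + l²)
h(216, 5 - 5*1) + u = √((5 - 5*1)² + 216²) + 36643 = √((5 - 5)² + 46656) + 36643 = √(0² + 46656) + 36643 = √(0 + 46656) + 36643 = √46656 + 36643 = 216 + 36643 = 36859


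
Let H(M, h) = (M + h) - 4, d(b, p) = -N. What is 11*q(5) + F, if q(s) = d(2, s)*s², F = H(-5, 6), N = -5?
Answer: 1372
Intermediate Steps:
d(b, p) = 5 (d(b, p) = -1*(-5) = 5)
H(M, h) = -4 + M + h
F = -3 (F = -4 - 5 + 6 = -3)
q(s) = 5*s²
11*q(5) + F = 11*(5*5²) - 3 = 11*(5*25) - 3 = 11*125 - 3 = 1375 - 3 = 1372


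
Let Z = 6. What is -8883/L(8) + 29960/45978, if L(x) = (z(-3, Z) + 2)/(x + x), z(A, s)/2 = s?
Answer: -233369348/22989 ≈ -10151.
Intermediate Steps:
z(A, s) = 2*s
L(x) = 7/x (L(x) = (2*6 + 2)/(x + x) = (12 + 2)/((2*x)) = 14*(1/(2*x)) = 7/x)
-8883/L(8) + 29960/45978 = -8883/(7/8) + 29960/45978 = -8883/(7*(⅛)) + 29960*(1/45978) = -8883/7/8 + 14980/22989 = -8883*8/7 + 14980/22989 = -10152 + 14980/22989 = -233369348/22989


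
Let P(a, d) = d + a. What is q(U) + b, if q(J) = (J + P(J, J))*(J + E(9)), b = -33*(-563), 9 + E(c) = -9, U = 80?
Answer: 33459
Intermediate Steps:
P(a, d) = a + d
E(c) = -18 (E(c) = -9 - 9 = -18)
b = 18579
q(J) = 3*J*(-18 + J) (q(J) = (J + (J + J))*(J - 18) = (J + 2*J)*(-18 + J) = (3*J)*(-18 + J) = 3*J*(-18 + J))
q(U) + b = 3*80*(-18 + 80) + 18579 = 3*80*62 + 18579 = 14880 + 18579 = 33459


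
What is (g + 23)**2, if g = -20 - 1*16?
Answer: 169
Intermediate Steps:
g = -36 (g = -20 - 16 = -36)
(g + 23)**2 = (-36 + 23)**2 = (-13)**2 = 169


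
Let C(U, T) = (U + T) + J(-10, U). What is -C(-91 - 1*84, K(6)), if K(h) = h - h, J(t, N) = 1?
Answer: 174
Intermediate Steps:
K(h) = 0
C(U, T) = 1 + T + U (C(U, T) = (U + T) + 1 = (T + U) + 1 = 1 + T + U)
-C(-91 - 1*84, K(6)) = -(1 + 0 + (-91 - 1*84)) = -(1 + 0 + (-91 - 84)) = -(1 + 0 - 175) = -1*(-174) = 174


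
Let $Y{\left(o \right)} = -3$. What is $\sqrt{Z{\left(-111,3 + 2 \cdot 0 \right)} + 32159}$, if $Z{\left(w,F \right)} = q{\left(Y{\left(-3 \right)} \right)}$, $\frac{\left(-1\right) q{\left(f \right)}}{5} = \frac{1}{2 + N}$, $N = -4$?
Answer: $\frac{3 \sqrt{14294}}{2} \approx 179.34$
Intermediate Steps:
$q{\left(f \right)} = \frac{5}{2}$ ($q{\left(f \right)} = - \frac{5}{2 - 4} = - \frac{5}{-2} = \left(-5\right) \left(- \frac{1}{2}\right) = \frac{5}{2}$)
$Z{\left(w,F \right)} = \frac{5}{2}$
$\sqrt{Z{\left(-111,3 + 2 \cdot 0 \right)} + 32159} = \sqrt{\frac{5}{2} + 32159} = \sqrt{\frac{64323}{2}} = \frac{3 \sqrt{14294}}{2}$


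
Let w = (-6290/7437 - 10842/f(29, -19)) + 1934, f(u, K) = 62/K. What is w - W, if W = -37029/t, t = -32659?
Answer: 1069295446798/203498229 ≈ 5254.6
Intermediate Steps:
w = 32748283/6231 (w = (-6290/7437 - 10842/(62/(-19))) + 1934 = (-6290*1/7437 - 10842/(62*(-1/19))) + 1934 = (-170/201 - 10842/(-62/19)) + 1934 = (-170/201 - 10842*(-19/62)) + 1934 = (-170/201 + 102999/31) + 1934 = 20697529/6231 + 1934 = 32748283/6231 ≈ 5255.7)
W = 37029/32659 (W = -37029/(-32659) = -37029*(-1/32659) = 37029/32659 ≈ 1.1338)
w - W = 32748283/6231 - 1*37029/32659 = 32748283/6231 - 37029/32659 = 1069295446798/203498229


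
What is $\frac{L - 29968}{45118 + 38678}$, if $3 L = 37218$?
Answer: $- \frac{2927}{13966} \approx -0.20958$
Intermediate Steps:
$L = 12406$ ($L = \frac{1}{3} \cdot 37218 = 12406$)
$\frac{L - 29968}{45118 + 38678} = \frac{12406 - 29968}{45118 + 38678} = - \frac{17562}{83796} = \left(-17562\right) \frac{1}{83796} = - \frac{2927}{13966}$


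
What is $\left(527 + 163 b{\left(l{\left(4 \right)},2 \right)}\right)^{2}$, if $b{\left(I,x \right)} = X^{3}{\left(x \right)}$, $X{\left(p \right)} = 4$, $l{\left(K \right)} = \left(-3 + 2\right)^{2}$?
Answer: $120099681$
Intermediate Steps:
$l{\left(K \right)} = 1$ ($l{\left(K \right)} = \left(-1\right)^{2} = 1$)
$b{\left(I,x \right)} = 64$ ($b{\left(I,x \right)} = 4^{3} = 64$)
$\left(527 + 163 b{\left(l{\left(4 \right)},2 \right)}\right)^{2} = \left(527 + 163 \cdot 64\right)^{2} = \left(527 + 10432\right)^{2} = 10959^{2} = 120099681$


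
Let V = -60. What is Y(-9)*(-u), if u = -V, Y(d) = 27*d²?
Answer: -131220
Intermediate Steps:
u = 60 (u = -1*(-60) = 60)
Y(-9)*(-u) = (27*(-9)²)*(-1*60) = (27*81)*(-60) = 2187*(-60) = -131220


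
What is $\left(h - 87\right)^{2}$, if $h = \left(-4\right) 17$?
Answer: $24025$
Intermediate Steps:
$h = -68$
$\left(h - 87\right)^{2} = \left(-68 - 87\right)^{2} = \left(-155\right)^{2} = 24025$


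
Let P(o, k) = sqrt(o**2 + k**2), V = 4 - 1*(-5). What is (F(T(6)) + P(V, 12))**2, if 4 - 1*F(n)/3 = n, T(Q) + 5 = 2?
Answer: 1296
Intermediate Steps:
T(Q) = -3 (T(Q) = -5 + 2 = -3)
F(n) = 12 - 3*n
V = 9 (V = 4 + 5 = 9)
P(o, k) = sqrt(k**2 + o**2)
(F(T(6)) + P(V, 12))**2 = ((12 - 3*(-3)) + sqrt(12**2 + 9**2))**2 = ((12 + 9) + sqrt(144 + 81))**2 = (21 + sqrt(225))**2 = (21 + 15)**2 = 36**2 = 1296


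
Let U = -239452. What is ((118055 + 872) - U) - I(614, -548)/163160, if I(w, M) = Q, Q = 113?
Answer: 58473117527/163160 ≈ 3.5838e+5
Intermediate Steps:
I(w, M) = 113
((118055 + 872) - U) - I(614, -548)/163160 = ((118055 + 872) - 1*(-239452)) - 113/163160 = (118927 + 239452) - 113/163160 = 358379 - 1*113/163160 = 358379 - 113/163160 = 58473117527/163160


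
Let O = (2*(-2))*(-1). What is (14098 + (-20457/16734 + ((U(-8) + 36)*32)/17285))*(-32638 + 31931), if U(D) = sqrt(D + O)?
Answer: -960924367333567/96415730 - 45248*I/17285 ≈ -9.9665e+6 - 2.6178*I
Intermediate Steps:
O = 4 (O = -4*(-1) = 4)
U(D) = sqrt(4 + D) (U(D) = sqrt(D + 4) = sqrt(4 + D))
(14098 + (-20457/16734 + ((U(-8) + 36)*32)/17285))*(-32638 + 31931) = (14098 + (-20457/16734 + ((sqrt(4 - 8) + 36)*32)/17285))*(-32638 + 31931) = (14098 + (-20457*1/16734 + ((sqrt(-4) + 36)*32)*(1/17285)))*(-707) = (14098 + (-6819/5578 + ((2*I + 36)*32)*(1/17285)))*(-707) = (14098 + (-6819/5578 + ((36 + 2*I)*32)*(1/17285)))*(-707) = (14098 + (-6819/5578 + (1152 + 64*I)*(1/17285)))*(-707) = (14098 + (-6819/5578 + (1152/17285 + 64*I/17285)))*(-707) = (14098 + (-111440559/96415730 + 64*I/17285))*(-707) = (1359157520981/96415730 + 64*I/17285)*(-707) = -960924367333567/96415730 - 45248*I/17285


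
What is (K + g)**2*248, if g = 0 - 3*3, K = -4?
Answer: 41912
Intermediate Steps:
g = -9 (g = 0 - 9 = -9)
(K + g)**2*248 = (-4 - 9)**2*248 = (-13)**2*248 = 169*248 = 41912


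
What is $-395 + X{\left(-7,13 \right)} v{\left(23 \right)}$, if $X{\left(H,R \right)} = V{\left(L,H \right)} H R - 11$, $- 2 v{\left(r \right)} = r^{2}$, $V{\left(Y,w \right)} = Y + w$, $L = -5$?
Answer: $- \frac{572639}{2} \approx -2.8632 \cdot 10^{5}$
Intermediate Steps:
$v{\left(r \right)} = - \frac{r^{2}}{2}$
$X{\left(H,R \right)} = -11 + H R \left(-5 + H\right)$ ($X{\left(H,R \right)} = \left(-5 + H\right) H R - 11 = H \left(-5 + H\right) R - 11 = H R \left(-5 + H\right) - 11 = -11 + H R \left(-5 + H\right)$)
$-395 + X{\left(-7,13 \right)} v{\left(23 \right)} = -395 + \left(-11 - 91 \left(-5 - 7\right)\right) \left(- \frac{23^{2}}{2}\right) = -395 + \left(-11 - 91 \left(-12\right)\right) \left(\left(- \frac{1}{2}\right) 529\right) = -395 + \left(-11 + 1092\right) \left(- \frac{529}{2}\right) = -395 + 1081 \left(- \frac{529}{2}\right) = -395 - \frac{571849}{2} = - \frac{572639}{2}$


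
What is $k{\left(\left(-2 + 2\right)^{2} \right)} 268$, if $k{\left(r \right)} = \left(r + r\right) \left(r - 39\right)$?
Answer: $0$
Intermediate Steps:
$k{\left(r \right)} = 2 r \left(-39 + r\right)$
$k{\left(\left(-2 + 2\right)^{2} \right)} 268 = 2 \left(-2 + 2\right)^{2} \left(-39 + \left(-2 + 2\right)^{2}\right) 268 = 2 \cdot 0^{2} \left(-39 + 0^{2}\right) 268 = 2 \cdot 0 \left(-39 + 0\right) 268 = 2 \cdot 0 \left(-39\right) 268 = 0 \cdot 268 = 0$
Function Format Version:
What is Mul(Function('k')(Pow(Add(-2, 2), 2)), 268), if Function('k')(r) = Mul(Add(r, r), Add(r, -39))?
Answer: 0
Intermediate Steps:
Function('k')(r) = Mul(2, r, Add(-39, r)) (Function('k')(r) = Mul(Mul(2, r), Add(-39, r)) = Mul(2, r, Add(-39, r)))
Mul(Function('k')(Pow(Add(-2, 2), 2)), 268) = Mul(Mul(2, Pow(Add(-2, 2), 2), Add(-39, Pow(Add(-2, 2), 2))), 268) = Mul(Mul(2, Pow(0, 2), Add(-39, Pow(0, 2))), 268) = Mul(Mul(2, 0, Add(-39, 0)), 268) = Mul(Mul(2, 0, -39), 268) = Mul(0, 268) = 0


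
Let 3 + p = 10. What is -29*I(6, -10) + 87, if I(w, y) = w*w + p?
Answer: -1160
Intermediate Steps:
p = 7 (p = -3 + 10 = 7)
I(w, y) = 7 + w² (I(w, y) = w*w + 7 = w² + 7 = 7 + w²)
-29*I(6, -10) + 87 = -29*(7 + 6²) + 87 = -29*(7 + 36) + 87 = -29*43 + 87 = -1247 + 87 = -1160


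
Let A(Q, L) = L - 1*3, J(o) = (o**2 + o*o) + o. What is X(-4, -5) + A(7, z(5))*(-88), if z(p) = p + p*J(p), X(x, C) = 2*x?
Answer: -24384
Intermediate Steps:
J(o) = o + 2*o**2 (J(o) = (o**2 + o**2) + o = 2*o**2 + o = o + 2*o**2)
z(p) = p + p**2*(1 + 2*p) (z(p) = p + p*(p*(1 + 2*p)) = p + p**2*(1 + 2*p))
A(Q, L) = -3 + L (A(Q, L) = L - 3 = -3 + L)
X(-4, -5) + A(7, z(5))*(-88) = 2*(-4) + (-3 + 5*(1 + 5*(1 + 2*5)))*(-88) = -8 + (-3 + 5*(1 + 5*(1 + 10)))*(-88) = -8 + (-3 + 5*(1 + 5*11))*(-88) = -8 + (-3 + 5*(1 + 55))*(-88) = -8 + (-3 + 5*56)*(-88) = -8 + (-3 + 280)*(-88) = -8 + 277*(-88) = -8 - 24376 = -24384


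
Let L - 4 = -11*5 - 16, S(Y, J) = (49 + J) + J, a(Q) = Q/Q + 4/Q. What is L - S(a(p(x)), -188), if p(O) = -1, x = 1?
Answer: 260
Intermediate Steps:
a(Q) = 1 + 4/Q
S(Y, J) = 49 + 2*J
L = -67 (L = 4 + (-11*5 - 16) = 4 + (-55 - 16) = 4 - 71 = -67)
L - S(a(p(x)), -188) = -67 - (49 + 2*(-188)) = -67 - (49 - 376) = -67 - 1*(-327) = -67 + 327 = 260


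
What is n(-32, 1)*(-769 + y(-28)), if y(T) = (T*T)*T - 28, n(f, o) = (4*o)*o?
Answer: -90996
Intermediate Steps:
n(f, o) = 4*o**2
y(T) = -28 + T**3 (y(T) = T**2*T - 28 = T**3 - 28 = -28 + T**3)
n(-32, 1)*(-769 + y(-28)) = (4*1**2)*(-769 + (-28 + (-28)**3)) = (4*1)*(-769 + (-28 - 21952)) = 4*(-769 - 21980) = 4*(-22749) = -90996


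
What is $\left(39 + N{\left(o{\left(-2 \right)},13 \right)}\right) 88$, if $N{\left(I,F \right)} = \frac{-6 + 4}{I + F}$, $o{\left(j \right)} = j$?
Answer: $3416$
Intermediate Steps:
$N{\left(I,F \right)} = - \frac{2}{F + I}$
$\left(39 + N{\left(o{\left(-2 \right)},13 \right)}\right) 88 = \left(39 - \frac{2}{13 - 2}\right) 88 = \left(39 - \frac{2}{11}\right) 88 = \frac{427}{11} \cdot 88 = 3416$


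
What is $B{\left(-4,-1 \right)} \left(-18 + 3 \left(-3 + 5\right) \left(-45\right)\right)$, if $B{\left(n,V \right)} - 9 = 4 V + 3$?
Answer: $-2304$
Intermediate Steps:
$B{\left(n,V \right)} = 12 + 4 V$ ($B{\left(n,V \right)} = 9 + \left(4 V + 3\right) = 9 + \left(3 + 4 V\right) = 12 + 4 V$)
$B{\left(-4,-1 \right)} \left(-18 + 3 \left(-3 + 5\right) \left(-45\right)\right) = \left(12 + 4 \left(-1\right)\right) \left(-18 + 3 \left(-3 + 5\right) \left(-45\right)\right) = \left(12 - 4\right) \left(-18 + 3 \cdot 2 \left(-45\right)\right) = 8 \left(-18 + 6 \left(-45\right)\right) = 8 \left(-18 - 270\right) = 8 \left(-288\right) = -2304$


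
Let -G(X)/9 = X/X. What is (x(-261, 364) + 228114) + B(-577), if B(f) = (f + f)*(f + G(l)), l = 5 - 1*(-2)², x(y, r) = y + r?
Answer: 904461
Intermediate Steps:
x(y, r) = r + y
l = 1 (l = 5 - 1*4 = 5 - 4 = 1)
G(X) = -9 (G(X) = -9*X/X = -9*1 = -9)
B(f) = 2*f*(-9 + f) (B(f) = (f + f)*(f - 9) = (2*f)*(-9 + f) = 2*f*(-9 + f))
(x(-261, 364) + 228114) + B(-577) = ((364 - 261) + 228114) + 2*(-577)*(-9 - 577) = (103 + 228114) + 2*(-577)*(-586) = 228217 + 676244 = 904461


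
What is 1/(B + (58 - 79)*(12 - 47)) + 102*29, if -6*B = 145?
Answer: 12615876/4265 ≈ 2958.0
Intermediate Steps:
B = -145/6 (B = -1/6*145 = -145/6 ≈ -24.167)
1/(B + (58 - 79)*(12 - 47)) + 102*29 = 1/(-145/6 + (58 - 79)*(12 - 47)) + 102*29 = 1/(-145/6 - 21*(-35)) + 2958 = 1/(-145/6 + 735) + 2958 = 1/(4265/6) + 2958 = 6/4265 + 2958 = 12615876/4265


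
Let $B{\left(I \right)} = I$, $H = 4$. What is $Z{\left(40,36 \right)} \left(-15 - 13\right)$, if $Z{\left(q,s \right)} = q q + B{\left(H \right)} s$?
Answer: $-48832$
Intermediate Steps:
$Z{\left(q,s \right)} = q^{2} + 4 s$ ($Z{\left(q,s \right)} = q q + 4 s = q^{2} + 4 s$)
$Z{\left(40,36 \right)} \left(-15 - 13\right) = \left(40^{2} + 4 \cdot 36\right) \left(-15 - 13\right) = \left(1600 + 144\right) \left(-28\right) = 1744 \left(-28\right) = -48832$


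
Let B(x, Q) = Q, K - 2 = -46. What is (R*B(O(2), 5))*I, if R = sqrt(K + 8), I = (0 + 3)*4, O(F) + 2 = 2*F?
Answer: 360*I ≈ 360.0*I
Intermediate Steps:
K = -44 (K = 2 - 46 = -44)
O(F) = -2 + 2*F
I = 12 (I = 3*4 = 12)
R = 6*I (R = sqrt(-44 + 8) = sqrt(-36) = 6*I ≈ 6.0*I)
(R*B(O(2), 5))*I = ((6*I)*5)*12 = (30*I)*12 = 360*I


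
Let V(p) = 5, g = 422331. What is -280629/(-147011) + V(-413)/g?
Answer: 118519061254/62087302641 ≈ 1.9089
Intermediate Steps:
-280629/(-147011) + V(-413)/g = -280629/(-147011) + 5/422331 = -280629*(-1/147011) + 5*(1/422331) = 280629/147011 + 5/422331 = 118519061254/62087302641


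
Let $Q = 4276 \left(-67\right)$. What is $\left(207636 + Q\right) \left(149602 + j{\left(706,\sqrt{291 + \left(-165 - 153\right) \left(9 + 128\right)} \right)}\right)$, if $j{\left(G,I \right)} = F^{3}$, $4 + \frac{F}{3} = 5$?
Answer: $-11799144424$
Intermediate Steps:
$F = 3$ ($F = -12 + 3 \cdot 5 = -12 + 15 = 3$)
$Q = -286492$
$j{\left(G,I \right)} = 27$ ($j{\left(G,I \right)} = 3^{3} = 27$)
$\left(207636 + Q\right) \left(149602 + j{\left(706,\sqrt{291 + \left(-165 - 153\right) \left(9 + 128\right)} \right)}\right) = \left(207636 - 286492\right) \left(149602 + 27\right) = \left(-78856\right) 149629 = -11799144424$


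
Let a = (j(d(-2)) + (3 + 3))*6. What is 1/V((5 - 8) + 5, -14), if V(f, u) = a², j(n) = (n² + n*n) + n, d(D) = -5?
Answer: 1/93636 ≈ 1.0680e-5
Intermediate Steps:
j(n) = n + 2*n² (j(n) = (n² + n²) + n = 2*n² + n = n + 2*n²)
a = 306 (a = (-5*(1 + 2*(-5)) + (3 + 3))*6 = (-5*(1 - 10) + 6)*6 = (-5*(-9) + 6)*6 = (45 + 6)*6 = 51*6 = 306)
V(f, u) = 93636 (V(f, u) = 306² = 93636)
1/V((5 - 8) + 5, -14) = 1/93636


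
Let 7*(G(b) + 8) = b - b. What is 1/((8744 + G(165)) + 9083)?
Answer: 1/17819 ≈ 5.6120e-5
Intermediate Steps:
G(b) = -8 (G(b) = -8 + (b - b)/7 = -8 + (⅐)*0 = -8 + 0 = -8)
1/((8744 + G(165)) + 9083) = 1/((8744 - 8) + 9083) = 1/(8736 + 9083) = 1/17819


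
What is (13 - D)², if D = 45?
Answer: 1024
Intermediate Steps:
(13 - D)² = (13 - 1*45)² = (13 - 45)² = (-32)² = 1024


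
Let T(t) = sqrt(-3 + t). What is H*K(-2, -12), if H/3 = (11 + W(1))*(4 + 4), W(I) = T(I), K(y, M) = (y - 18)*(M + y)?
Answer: 73920 + 6720*I*sqrt(2) ≈ 73920.0 + 9503.5*I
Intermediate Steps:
K(y, M) = (-18 + y)*(M + y)
W(I) = sqrt(-3 + I)
H = 264 + 24*I*sqrt(2) (H = 3*((11 + sqrt(-3 + 1))*(4 + 4)) = 3*((11 + sqrt(-2))*8) = 3*((11 + I*sqrt(2))*8) = 3*(88 + 8*I*sqrt(2)) = 264 + 24*I*sqrt(2) ≈ 264.0 + 33.941*I)
H*K(-2, -12) = (264 + 24*I*sqrt(2))*((-2)**2 - 18*(-12) - 18*(-2) - 12*(-2)) = (264 + 24*I*sqrt(2))*(4 + 216 + 36 + 24) = (264 + 24*I*sqrt(2))*280 = 73920 + 6720*I*sqrt(2)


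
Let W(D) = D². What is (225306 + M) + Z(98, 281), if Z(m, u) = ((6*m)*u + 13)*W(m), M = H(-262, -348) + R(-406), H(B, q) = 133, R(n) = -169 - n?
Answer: 1587200240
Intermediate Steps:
M = 370 (M = 133 + (-169 - 1*(-406)) = 133 + (-169 + 406) = 133 + 237 = 370)
Z(m, u) = m²*(13 + 6*m*u) (Z(m, u) = ((6*m)*u + 13)*m² = (6*m*u + 13)*m² = (13 + 6*m*u)*m² = m²*(13 + 6*m*u))
(225306 + M) + Z(98, 281) = (225306 + 370) + 98²*(13 + 6*98*281) = 225676 + 9604*(13 + 165228) = 225676 + 9604*165241 = 225676 + 1586974564 = 1587200240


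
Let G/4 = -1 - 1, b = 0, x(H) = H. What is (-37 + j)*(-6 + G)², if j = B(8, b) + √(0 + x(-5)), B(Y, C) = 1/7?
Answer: -7224 + 196*I*√5 ≈ -7224.0 + 438.27*I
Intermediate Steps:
G = -8 (G = 4*(-1 - 1) = 4*(-2) = -8)
B(Y, C) = ⅐
j = ⅐ + I*√5 (j = ⅐ + √(0 - 5) = ⅐ + √(-5) = ⅐ + I*√5 ≈ 0.14286 + 2.2361*I)
(-37 + j)*(-6 + G)² = (-37 + (⅐ + I*√5))*(-6 - 8)² = (-258/7 + I*√5)*(-14)² = (-258/7 + I*√5)*196 = -7224 + 196*I*√5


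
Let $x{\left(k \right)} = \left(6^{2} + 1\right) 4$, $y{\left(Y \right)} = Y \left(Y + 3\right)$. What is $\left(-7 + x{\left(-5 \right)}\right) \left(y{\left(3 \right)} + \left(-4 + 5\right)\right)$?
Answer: $2679$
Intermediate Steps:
$y{\left(Y \right)} = Y \left(3 + Y\right)$
$x{\left(k \right)} = 148$ ($x{\left(k \right)} = \left(36 + 1\right) 4 = 37 \cdot 4 = 148$)
$\left(-7 + x{\left(-5 \right)}\right) \left(y{\left(3 \right)} + \left(-4 + 5\right)\right) = \left(-7 + 148\right) \left(3 \left(3 + 3\right) + \left(-4 + 5\right)\right) = 141 \left(3 \cdot 6 + 1\right) = 141 \left(18 + 1\right) = 141 \cdot 19 = 2679$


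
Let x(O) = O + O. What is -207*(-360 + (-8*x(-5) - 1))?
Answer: 58167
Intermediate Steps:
x(O) = 2*O
-207*(-360 + (-8*x(-5) - 1)) = -207*(-360 + (-16*(-5) - 1)) = -207*(-360 + (-8*(-10) - 1)) = -207*(-360 + (80 - 1)) = -207*(-360 + 79) = -207*(-281) = 58167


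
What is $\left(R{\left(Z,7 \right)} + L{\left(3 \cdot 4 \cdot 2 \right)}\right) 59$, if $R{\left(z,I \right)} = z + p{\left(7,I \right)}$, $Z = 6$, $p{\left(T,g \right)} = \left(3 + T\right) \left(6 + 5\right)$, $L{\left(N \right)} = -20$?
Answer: $5664$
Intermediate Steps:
$p{\left(T,g \right)} = 33 + 11 T$ ($p{\left(T,g \right)} = \left(3 + T\right) 11 = 33 + 11 T$)
$R{\left(z,I \right)} = 110 + z$ ($R{\left(z,I \right)} = z + \left(33 + 11 \cdot 7\right) = z + \left(33 + 77\right) = z + 110 = 110 + z$)
$\left(R{\left(Z,7 \right)} + L{\left(3 \cdot 4 \cdot 2 \right)}\right) 59 = \left(\left(110 + 6\right) - 20\right) 59 = \left(116 - 20\right) 59 = 96 \cdot 59 = 5664$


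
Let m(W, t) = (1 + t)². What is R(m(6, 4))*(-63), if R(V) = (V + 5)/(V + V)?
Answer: -189/5 ≈ -37.800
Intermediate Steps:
R(V) = (5 + V)/(2*V) (R(V) = (5 + V)/((2*V)) = (5 + V)*(1/(2*V)) = (5 + V)/(2*V))
R(m(6, 4))*(-63) = ((5 + (1 + 4)²)/(2*((1 + 4)²)))*(-63) = ((5 + 5²)/(2*(5²)))*(-63) = ((½)*(5 + 25)/25)*(-63) = ((½)*(1/25)*30)*(-63) = (⅗)*(-63) = -189/5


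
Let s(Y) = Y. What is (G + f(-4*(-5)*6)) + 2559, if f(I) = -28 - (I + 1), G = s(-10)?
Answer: 2400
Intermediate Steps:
G = -10
f(I) = -29 - I (f(I) = -28 - (1 + I) = -28 + (-1 - I) = -29 - I)
(G + f(-4*(-5)*6)) + 2559 = (-10 + (-29 - (-4*(-5))*6)) + 2559 = (-10 + (-29 - 20*6)) + 2559 = (-10 + (-29 - 1*120)) + 2559 = (-10 + (-29 - 120)) + 2559 = (-10 - 149) + 2559 = -159 + 2559 = 2400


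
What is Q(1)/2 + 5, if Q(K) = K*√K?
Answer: 11/2 ≈ 5.5000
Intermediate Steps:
Q(K) = K^(3/2)
Q(1)/2 + 5 = 1^(3/2)/2 + 5 = 1*(½) + 5 = ½ + 5 = 11/2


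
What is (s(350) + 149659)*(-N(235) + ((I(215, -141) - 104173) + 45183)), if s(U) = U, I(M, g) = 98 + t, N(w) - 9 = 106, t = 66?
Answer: -8841680469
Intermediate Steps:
N(w) = 115 (N(w) = 9 + 106 = 115)
I(M, g) = 164 (I(M, g) = 98 + 66 = 164)
(s(350) + 149659)*(-N(235) + ((I(215, -141) - 104173) + 45183)) = (350 + 149659)*(-1*115 + ((164 - 104173) + 45183)) = 150009*(-115 + (-104009 + 45183)) = 150009*(-115 - 58826) = 150009*(-58941) = -8841680469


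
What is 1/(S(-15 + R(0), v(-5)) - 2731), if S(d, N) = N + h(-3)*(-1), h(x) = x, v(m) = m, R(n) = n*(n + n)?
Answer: -1/2733 ≈ -0.00036590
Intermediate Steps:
R(n) = 2*n**2 (R(n) = n*(2*n) = 2*n**2)
S(d, N) = 3 + N (S(d, N) = N - 3*(-1) = N + 3 = 3 + N)
1/(S(-15 + R(0), v(-5)) - 2731) = 1/((3 - 5) - 2731) = 1/(-2 - 2731) = 1/(-2733) = -1/2733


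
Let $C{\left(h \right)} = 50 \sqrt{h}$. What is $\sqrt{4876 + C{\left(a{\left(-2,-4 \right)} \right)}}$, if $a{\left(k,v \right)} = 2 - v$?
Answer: $\sqrt{4876 + 50 \sqrt{6}} \approx 70.7$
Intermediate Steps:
$\sqrt{4876 + C{\left(a{\left(-2,-4 \right)} \right)}} = \sqrt{4876 + 50 \sqrt{2 - -4}} = \sqrt{4876 + 50 \sqrt{2 + 4}} = \sqrt{4876 + 50 \sqrt{6}}$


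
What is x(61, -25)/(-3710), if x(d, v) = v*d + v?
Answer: 155/371 ≈ 0.41779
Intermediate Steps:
x(d, v) = v + d*v (x(d, v) = d*v + v = v + d*v)
x(61, -25)/(-3710) = -25*(1 + 61)/(-3710) = -25*62*(-1/3710) = -1550*(-1/3710) = 155/371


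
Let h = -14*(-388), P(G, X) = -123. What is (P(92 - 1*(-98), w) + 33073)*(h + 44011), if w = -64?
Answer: 1629146850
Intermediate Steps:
h = 5432
(P(92 - 1*(-98), w) + 33073)*(h + 44011) = (-123 + 33073)*(5432 + 44011) = 32950*49443 = 1629146850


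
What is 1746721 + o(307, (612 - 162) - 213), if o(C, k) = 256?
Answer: 1746977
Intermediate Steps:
1746721 + o(307, (612 - 162) - 213) = 1746721 + 256 = 1746977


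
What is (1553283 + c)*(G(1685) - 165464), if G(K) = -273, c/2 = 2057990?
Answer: -939606641831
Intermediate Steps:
c = 4115980 (c = 2*2057990 = 4115980)
(1553283 + c)*(G(1685) - 165464) = (1553283 + 4115980)*(-273 - 165464) = 5669263*(-165737) = -939606641831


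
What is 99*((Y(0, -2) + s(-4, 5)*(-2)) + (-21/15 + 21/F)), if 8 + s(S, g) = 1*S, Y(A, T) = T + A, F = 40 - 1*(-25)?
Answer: 26928/13 ≈ 2071.4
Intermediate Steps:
F = 65 (F = 40 + 25 = 65)
Y(A, T) = A + T
s(S, g) = -8 + S (s(S, g) = -8 + 1*S = -8 + S)
99*((Y(0, -2) + s(-4, 5)*(-2)) + (-21/15 + 21/F)) = 99*(((0 - 2) + (-8 - 4)*(-2)) + (-21/15 + 21/65)) = 99*((-2 - 12*(-2)) + (-21*1/15 + 21*(1/65))) = 99*((-2 + 24) + (-7/5 + 21/65)) = 99*(22 - 14/13) = 99*(272/13) = 26928/13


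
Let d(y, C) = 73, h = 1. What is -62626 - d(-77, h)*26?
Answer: -64524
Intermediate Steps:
-62626 - d(-77, h)*26 = -62626 - 73*26 = -62626 - 1*1898 = -62626 - 1898 = -64524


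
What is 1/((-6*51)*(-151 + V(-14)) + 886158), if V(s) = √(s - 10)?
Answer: 8633/8049119220 + 17*I*√6/24147357660 ≈ 1.0725e-6 + 1.7245e-9*I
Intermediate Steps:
V(s) = √(-10 + s)
1/((-6*51)*(-151 + V(-14)) + 886158) = 1/((-6*51)*(-151 + √(-10 - 14)) + 886158) = 1/(-306*(-151 + √(-24)) + 886158) = 1/(-306*(-151 + 2*I*√6) + 886158) = 1/((46206 - 612*I*√6) + 886158) = 1/(932364 - 612*I*√6)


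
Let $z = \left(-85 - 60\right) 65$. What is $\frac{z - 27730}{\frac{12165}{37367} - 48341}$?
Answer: $\frac{1388370885}{1806345982} \approx 0.76861$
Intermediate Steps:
$z = -9425$ ($z = \left(-145\right) 65 = -9425$)
$\frac{z - 27730}{\frac{12165}{37367} - 48341} = \frac{-9425 - 27730}{\frac{12165}{37367} - 48341} = - \frac{37155}{12165 \cdot \frac{1}{37367} - 48341} = - \frac{37155}{\frac{12165}{37367} - 48341} = - \frac{37155}{- \frac{1806345982}{37367}} = \left(-37155\right) \left(- \frac{37367}{1806345982}\right) = \frac{1388370885}{1806345982}$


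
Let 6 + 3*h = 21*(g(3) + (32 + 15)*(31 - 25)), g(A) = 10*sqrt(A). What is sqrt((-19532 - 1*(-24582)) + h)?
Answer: sqrt(7022 + 70*sqrt(3)) ≈ 84.518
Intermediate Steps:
h = 1972 + 70*sqrt(3) (h = -2 + (21*(10*sqrt(3) + (32 + 15)*(31 - 25)))/3 = -2 + (21*(10*sqrt(3) + 47*6))/3 = -2 + (21*(10*sqrt(3) + 282))/3 = -2 + (21*(282 + 10*sqrt(3)))/3 = -2 + (5922 + 210*sqrt(3))/3 = -2 + (1974 + 70*sqrt(3)) = 1972 + 70*sqrt(3) ≈ 2093.2)
sqrt((-19532 - 1*(-24582)) + h) = sqrt((-19532 - 1*(-24582)) + (1972 + 70*sqrt(3))) = sqrt((-19532 + 24582) + (1972 + 70*sqrt(3))) = sqrt(5050 + (1972 + 70*sqrt(3))) = sqrt(7022 + 70*sqrt(3))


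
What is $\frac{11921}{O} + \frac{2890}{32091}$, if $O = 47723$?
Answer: $\frac{40036637}{117806061} \approx 0.33985$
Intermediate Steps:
$\frac{11921}{O} + \frac{2890}{32091} = \frac{11921}{47723} + \frac{2890}{32091} = 11921 \cdot \frac{1}{47723} + 2890 \cdot \frac{1}{32091} = \frac{917}{3671} + \frac{2890}{32091} = \frac{40036637}{117806061}$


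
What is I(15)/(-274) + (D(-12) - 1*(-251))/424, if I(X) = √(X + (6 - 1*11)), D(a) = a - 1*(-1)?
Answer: 30/53 - √10/274 ≈ 0.55450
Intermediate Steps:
D(a) = 1 + a (D(a) = a + 1 = 1 + a)
I(X) = √(-5 + X) (I(X) = √(X + (6 - 11)) = √(X - 5) = √(-5 + X))
I(15)/(-274) + (D(-12) - 1*(-251))/424 = √(-5 + 15)/(-274) + ((1 - 12) - 1*(-251))/424 = √10*(-1/274) + (-11 + 251)*(1/424) = -√10/274 + 240*(1/424) = -√10/274 + 30/53 = 30/53 - √10/274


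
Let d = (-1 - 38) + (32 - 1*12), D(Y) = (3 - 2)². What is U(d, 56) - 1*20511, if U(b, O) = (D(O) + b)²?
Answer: -20187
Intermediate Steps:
D(Y) = 1 (D(Y) = 1² = 1)
d = -19 (d = -39 + (32 - 12) = -39 + 20 = -19)
U(b, O) = (1 + b)²
U(d, 56) - 1*20511 = (1 - 19)² - 1*20511 = (-18)² - 20511 = 324 - 20511 = -20187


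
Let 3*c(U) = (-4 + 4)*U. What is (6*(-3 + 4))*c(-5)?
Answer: 0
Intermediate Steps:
c(U) = 0 (c(U) = ((-4 + 4)*U)/3 = (0*U)/3 = (⅓)*0 = 0)
(6*(-3 + 4))*c(-5) = (6*(-3 + 4))*0 = (6*1)*0 = 6*0 = 0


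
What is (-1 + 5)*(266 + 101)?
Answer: 1468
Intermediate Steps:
(-1 + 5)*(266 + 101) = 4*367 = 1468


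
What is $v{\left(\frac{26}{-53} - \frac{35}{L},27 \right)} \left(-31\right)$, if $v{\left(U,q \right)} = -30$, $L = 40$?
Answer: $930$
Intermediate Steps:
$v{\left(\frac{26}{-53} - \frac{35}{L},27 \right)} \left(-31\right) = \left(-30\right) \left(-31\right) = 930$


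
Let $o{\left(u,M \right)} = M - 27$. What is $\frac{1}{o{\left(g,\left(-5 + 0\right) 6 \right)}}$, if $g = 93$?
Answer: $- \frac{1}{57} \approx -0.017544$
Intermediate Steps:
$o{\left(u,M \right)} = -27 + M$
$\frac{1}{o{\left(g,\left(-5 + 0\right) 6 \right)}} = \frac{1}{-27 + \left(-5 + 0\right) 6} = \frac{1}{-27 - 30} = \frac{1}{-57} = - \frac{1}{57}$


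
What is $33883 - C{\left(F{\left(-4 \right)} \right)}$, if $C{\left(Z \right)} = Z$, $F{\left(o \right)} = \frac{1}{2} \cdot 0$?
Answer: $33883$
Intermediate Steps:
$F{\left(o \right)} = 0$ ($F{\left(o \right)} = \frac{1}{2} \cdot 0 = 0$)
$33883 - C{\left(F{\left(-4 \right)} \right)} = 33883 - 0 = 33883 + 0 = 33883$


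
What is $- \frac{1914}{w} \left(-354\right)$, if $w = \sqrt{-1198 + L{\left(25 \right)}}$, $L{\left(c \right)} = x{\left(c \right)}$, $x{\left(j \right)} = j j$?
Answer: $- \frac{225852 i \sqrt{573}}{191} \approx - 28305.0 i$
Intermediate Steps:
$x{\left(j \right)} = j^{2}$
$L{\left(c \right)} = c^{2}$
$w = i \sqrt{573}$ ($w = \sqrt{-1198 + 25^{2}} = \sqrt{-1198 + 625} = \sqrt{-573} = i \sqrt{573} \approx 23.937 i$)
$- \frac{1914}{w} \left(-354\right) = - \frac{1914}{i \sqrt{573}} \left(-354\right) = - 1914 \left(- \frac{i \sqrt{573}}{573}\right) \left(-354\right) = \frac{638 i \sqrt{573}}{191} \left(-354\right) = - \frac{225852 i \sqrt{573}}{191}$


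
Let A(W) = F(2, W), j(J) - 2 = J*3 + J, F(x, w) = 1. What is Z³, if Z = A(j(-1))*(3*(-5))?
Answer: -3375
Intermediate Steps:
j(J) = 2 + 4*J (j(J) = 2 + (J*3 + J) = 2 + (3*J + J) = 2 + 4*J)
A(W) = 1
Z = -15 (Z = 1*(3*(-5)) = 1*(-15) = -15)
Z³ = (-15)³ = -3375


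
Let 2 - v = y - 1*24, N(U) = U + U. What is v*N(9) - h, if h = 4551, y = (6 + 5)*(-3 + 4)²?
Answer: -4281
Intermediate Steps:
N(U) = 2*U
y = 11 (y = 11*1² = 11*1 = 11)
v = 15 (v = 2 - (11 - 1*24) = 2 - (11 - 24) = 2 - 1*(-13) = 2 + 13 = 15)
v*N(9) - h = 15*(2*9) - 1*4551 = 15*18 - 4551 = 270 - 4551 = -4281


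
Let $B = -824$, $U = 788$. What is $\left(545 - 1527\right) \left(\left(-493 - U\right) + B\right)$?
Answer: $2067110$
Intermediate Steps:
$\left(545 - 1527\right) \left(\left(-493 - U\right) + B\right) = \left(545 - 1527\right) \left(\left(-493 - 788\right) - 824\right) = - 982 \left(\left(-493 - 788\right) - 824\right) = - 982 \left(-1281 - 824\right) = \left(-982\right) \left(-2105\right) = 2067110$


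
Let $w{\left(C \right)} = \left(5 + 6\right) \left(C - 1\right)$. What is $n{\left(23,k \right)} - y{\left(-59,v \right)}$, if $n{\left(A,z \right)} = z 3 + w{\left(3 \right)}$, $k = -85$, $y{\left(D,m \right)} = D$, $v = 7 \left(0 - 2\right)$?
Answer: $-174$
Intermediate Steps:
$w{\left(C \right)} = -11 + 11 C$ ($w{\left(C \right)} = 11 \left(-1 + C\right) = -11 + 11 C$)
$v = -14$ ($v = 7 \left(-2\right) = -14$)
$n{\left(A,z \right)} = 22 + 3 z$ ($n{\left(A,z \right)} = z 3 + \left(-11 + 11 \cdot 3\right) = 3 z + \left(-11 + 33\right) = 3 z + 22 = 22 + 3 z$)
$n{\left(23,k \right)} - y{\left(-59,v \right)} = \left(22 + 3 \left(-85\right)\right) - -59 = \left(22 - 255\right) + 59 = -233 + 59 = -174$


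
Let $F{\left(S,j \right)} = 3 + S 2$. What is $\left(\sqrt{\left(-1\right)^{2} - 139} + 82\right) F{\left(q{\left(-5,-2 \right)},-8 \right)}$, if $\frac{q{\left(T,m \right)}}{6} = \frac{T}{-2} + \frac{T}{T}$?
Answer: $3690 + 45 i \sqrt{138} \approx 3690.0 + 528.63 i$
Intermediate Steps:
$q{\left(T,m \right)} = 6 - 3 T$ ($q{\left(T,m \right)} = 6 \left(\frac{T}{-2} + \frac{T}{T}\right) = 6 \left(T \left(- \frac{1}{2}\right) + 1\right) = 6 \left(- \frac{T}{2} + 1\right) = 6 \left(1 - \frac{T}{2}\right) = 6 - 3 T$)
$F{\left(S,j \right)} = 3 + 2 S$
$\left(\sqrt{\left(-1\right)^{2} - 139} + 82\right) F{\left(q{\left(-5,-2 \right)},-8 \right)} = \left(\sqrt{\left(-1\right)^{2} - 139} + 82\right) \left(3 + 2 \left(6 - -15\right)\right) = \left(\sqrt{1 - 139} + 82\right) \left(3 + 2 \left(6 + 15\right)\right) = \left(\sqrt{-138} + 82\right) \left(3 + 2 \cdot 21\right) = \left(i \sqrt{138} + 82\right) \left(3 + 42\right) = \left(82 + i \sqrt{138}\right) 45 = 3690 + 45 i \sqrt{138}$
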